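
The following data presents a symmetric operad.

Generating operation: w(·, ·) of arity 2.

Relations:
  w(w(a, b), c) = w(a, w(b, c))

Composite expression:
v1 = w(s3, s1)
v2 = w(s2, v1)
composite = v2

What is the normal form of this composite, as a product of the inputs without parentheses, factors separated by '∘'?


s2 ∘ s3 ∘ s1


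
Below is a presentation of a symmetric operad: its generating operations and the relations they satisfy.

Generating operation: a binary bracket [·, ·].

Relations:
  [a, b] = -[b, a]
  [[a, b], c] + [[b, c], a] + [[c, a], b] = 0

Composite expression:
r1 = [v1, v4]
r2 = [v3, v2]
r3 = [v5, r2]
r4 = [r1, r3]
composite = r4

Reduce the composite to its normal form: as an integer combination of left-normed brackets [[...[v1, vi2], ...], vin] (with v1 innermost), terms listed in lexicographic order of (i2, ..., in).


[[[[v1, v4], v2], v3], v5] - [[[[v1, v4], v3], v2], v5] - [[[[v1, v4], v5], v2], v3] + [[[[v1, v4], v5], v3], v2]

A multilinear Lie element is pinned by v1-initial words (v1 innermost).
Composite bracket: [[v1, v4], [v5, [v3, v2]]]
Each bracket splits as ab - ba, giving 16 signed words (2^4 = 16).
Keep just the words that open with v1:
  v1v4v2v3v5 (sign +1) contributes +[[[[v1, v4], v2], v3], v5]
  v1v4v3v2v5 (sign -1) contributes -[[[[v1, v4], v3], v2], v5]
  v1v4v5v2v3 (sign -1) contributes -[[[[v1, v4], v5], v2], v3]
  v1v4v5v3v2 (sign +1) contributes +[[[[v1, v4], v5], v3], v2]


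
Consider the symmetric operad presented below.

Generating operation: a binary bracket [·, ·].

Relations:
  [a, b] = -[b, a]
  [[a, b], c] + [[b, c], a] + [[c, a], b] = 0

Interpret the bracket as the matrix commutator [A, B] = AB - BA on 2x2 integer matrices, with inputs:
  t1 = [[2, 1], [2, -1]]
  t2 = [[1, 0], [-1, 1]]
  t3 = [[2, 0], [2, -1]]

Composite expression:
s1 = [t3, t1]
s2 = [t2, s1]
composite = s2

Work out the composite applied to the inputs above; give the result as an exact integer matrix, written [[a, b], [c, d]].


[[3, 0], [4, -3]]


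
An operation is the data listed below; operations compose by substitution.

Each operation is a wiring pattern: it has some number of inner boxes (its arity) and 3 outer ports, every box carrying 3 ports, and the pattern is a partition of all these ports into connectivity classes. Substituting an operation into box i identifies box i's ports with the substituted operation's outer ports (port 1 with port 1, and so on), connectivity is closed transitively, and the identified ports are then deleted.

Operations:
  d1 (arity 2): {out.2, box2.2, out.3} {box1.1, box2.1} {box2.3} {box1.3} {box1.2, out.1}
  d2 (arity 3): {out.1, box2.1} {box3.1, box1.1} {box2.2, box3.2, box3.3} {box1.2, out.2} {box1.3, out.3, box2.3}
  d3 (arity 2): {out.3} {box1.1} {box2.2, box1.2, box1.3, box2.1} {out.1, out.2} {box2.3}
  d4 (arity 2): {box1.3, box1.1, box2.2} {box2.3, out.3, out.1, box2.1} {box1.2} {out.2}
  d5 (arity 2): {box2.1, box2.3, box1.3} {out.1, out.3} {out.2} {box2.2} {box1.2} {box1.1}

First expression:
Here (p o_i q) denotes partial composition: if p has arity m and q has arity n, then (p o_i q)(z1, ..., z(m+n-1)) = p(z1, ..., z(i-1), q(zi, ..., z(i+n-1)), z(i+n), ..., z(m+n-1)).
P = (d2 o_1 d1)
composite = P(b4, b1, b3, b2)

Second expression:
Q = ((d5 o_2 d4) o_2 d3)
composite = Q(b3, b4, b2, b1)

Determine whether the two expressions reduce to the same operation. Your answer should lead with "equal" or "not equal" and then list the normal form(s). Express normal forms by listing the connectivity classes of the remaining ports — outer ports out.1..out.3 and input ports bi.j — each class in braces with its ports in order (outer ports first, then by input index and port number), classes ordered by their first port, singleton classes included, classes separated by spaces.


not equal; the first gives {out.1, b3.1} {out.2, out.3, b1.2, b3.3} {b1.1, b4.1} {b1.3} {b2.1, b4.2} {b2.2, b2.3, b3.2} {b4.3} and the second {out.1, out.3} {out.2} {b1.1, b1.3, b3.3} {b1.2} {b2.1, b2.2, b4.2, b4.3} {b2.3} {b3.1} {b3.2} {b4.1}


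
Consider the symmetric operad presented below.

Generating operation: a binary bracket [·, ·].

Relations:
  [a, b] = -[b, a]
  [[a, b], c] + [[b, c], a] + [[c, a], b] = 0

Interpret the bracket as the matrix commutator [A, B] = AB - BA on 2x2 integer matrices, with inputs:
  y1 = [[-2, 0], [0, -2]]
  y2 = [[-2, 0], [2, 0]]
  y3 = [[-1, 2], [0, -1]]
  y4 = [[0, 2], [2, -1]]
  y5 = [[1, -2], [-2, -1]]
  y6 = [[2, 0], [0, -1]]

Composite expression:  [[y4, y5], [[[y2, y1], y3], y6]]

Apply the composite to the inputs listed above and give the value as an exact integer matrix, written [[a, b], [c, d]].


[[0, 0], [0, 0]]

[y4, y5] = [[0, -6], [6, 0]]
[y2, y1] = [[0, 0], [0, 0]]
[[y2, y1], y3] = [[0, 0], [0, 0]]
[[[y2, y1], y3], y6] = [[0, 0], [0, 0]]
[[y4, y5], [[[y2, y1], y3], y6]] = [[0, 0], [0, 0]]


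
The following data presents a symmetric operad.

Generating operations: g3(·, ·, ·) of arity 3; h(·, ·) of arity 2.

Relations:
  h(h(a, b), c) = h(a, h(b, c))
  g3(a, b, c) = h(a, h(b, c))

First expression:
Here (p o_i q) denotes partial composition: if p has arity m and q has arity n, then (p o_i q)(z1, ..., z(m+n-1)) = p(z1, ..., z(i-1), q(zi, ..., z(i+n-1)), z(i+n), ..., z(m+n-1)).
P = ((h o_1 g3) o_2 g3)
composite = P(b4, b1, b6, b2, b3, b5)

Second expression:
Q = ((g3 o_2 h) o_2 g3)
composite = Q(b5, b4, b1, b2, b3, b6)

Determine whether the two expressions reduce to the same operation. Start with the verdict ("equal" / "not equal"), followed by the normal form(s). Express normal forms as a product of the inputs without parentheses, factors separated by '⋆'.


Reducing the first expression gives b4 ⋆ b1 ⋆ b6 ⋆ b2 ⋆ b3 ⋆ b5
Reducing the second expression gives b5 ⋆ b4 ⋆ b1 ⋆ b2 ⋆ b3 ⋆ b6
The normal forms differ: not equal.

not equal; first: b4 ⋆ b1 ⋆ b6 ⋆ b2 ⋆ b3 ⋆ b5; second: b5 ⋆ b4 ⋆ b1 ⋆ b2 ⋆ b3 ⋆ b6


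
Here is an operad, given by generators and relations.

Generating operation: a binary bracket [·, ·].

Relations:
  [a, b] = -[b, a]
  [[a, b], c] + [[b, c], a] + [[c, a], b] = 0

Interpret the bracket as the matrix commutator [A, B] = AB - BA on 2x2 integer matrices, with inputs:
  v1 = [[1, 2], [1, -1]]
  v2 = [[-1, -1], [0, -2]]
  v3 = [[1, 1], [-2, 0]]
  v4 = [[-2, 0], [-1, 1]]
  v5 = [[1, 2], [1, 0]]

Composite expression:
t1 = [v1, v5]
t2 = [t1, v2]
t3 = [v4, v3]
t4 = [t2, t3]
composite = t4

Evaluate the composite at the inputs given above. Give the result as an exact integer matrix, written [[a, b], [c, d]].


[[11, 10], [-16, -11]]

[v1, v5] = [[0, 2], [-1, 0]]
[[v1, v5], v2] = [[-1, -2], [-1, 1]]
[v4, v3] = [[1, -3], [-7, -1]]
[[[v1, v5], v2], [v4, v3]] = [[11, 10], [-16, -11]]


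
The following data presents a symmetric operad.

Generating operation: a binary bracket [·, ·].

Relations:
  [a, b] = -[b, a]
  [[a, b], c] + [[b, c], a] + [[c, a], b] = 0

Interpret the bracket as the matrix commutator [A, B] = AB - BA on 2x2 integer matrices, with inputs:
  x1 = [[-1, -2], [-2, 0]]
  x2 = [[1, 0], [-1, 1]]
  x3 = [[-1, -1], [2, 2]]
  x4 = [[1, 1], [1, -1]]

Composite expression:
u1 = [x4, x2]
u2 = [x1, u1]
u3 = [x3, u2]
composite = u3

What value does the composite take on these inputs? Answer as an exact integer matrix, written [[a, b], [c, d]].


[[2, 4], [2, -2]]


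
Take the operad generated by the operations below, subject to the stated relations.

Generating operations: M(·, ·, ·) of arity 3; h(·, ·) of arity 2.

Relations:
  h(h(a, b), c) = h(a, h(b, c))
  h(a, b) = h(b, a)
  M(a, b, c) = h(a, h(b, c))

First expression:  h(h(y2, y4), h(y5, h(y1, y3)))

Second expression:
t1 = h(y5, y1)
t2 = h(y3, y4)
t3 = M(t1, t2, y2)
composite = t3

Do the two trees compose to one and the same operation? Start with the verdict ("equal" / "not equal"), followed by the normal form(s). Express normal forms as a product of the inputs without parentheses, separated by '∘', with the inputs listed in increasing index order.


equal; the common form is y1 ∘ y2 ∘ y3 ∘ y4 ∘ y5

The first expression reduces to y1 ∘ y2 ∘ y3 ∘ y4 ∘ y5
The second expression reduces to y1 ∘ y2 ∘ y3 ∘ y4 ∘ y5
Identical normal forms: equal.


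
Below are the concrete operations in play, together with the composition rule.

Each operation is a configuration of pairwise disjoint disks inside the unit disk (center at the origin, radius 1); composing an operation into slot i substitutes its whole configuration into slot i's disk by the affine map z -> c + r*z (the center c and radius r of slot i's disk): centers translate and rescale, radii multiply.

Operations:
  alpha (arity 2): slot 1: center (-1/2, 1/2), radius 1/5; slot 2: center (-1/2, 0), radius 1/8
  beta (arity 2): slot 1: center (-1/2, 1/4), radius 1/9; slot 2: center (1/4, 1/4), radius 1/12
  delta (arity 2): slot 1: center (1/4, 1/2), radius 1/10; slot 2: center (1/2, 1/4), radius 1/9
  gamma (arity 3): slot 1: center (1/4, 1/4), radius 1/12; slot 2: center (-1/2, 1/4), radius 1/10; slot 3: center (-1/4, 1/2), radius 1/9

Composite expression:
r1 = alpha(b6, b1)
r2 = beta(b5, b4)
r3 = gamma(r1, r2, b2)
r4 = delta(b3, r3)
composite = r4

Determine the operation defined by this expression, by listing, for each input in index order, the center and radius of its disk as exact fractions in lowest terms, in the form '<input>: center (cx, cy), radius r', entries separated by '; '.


b1: center (113/216, 5/18), radius 1/864; b2: center (17/36, 11/36), radius 1/81; b3: center (1/4, 1/2), radius 1/10; b4: center (161/360, 101/360), radius 1/1080; b5: center (79/180, 101/360), radius 1/810; b6: center (113/216, 61/216), radius 1/540

Follow each b-input down from delta: c' goes to c + r*c', radius to r*r'.
b3: after 1 affine step, its disk has center (1/4, 1/2), radius 1/10
b6: after 3 affine steps, its disk has center (113/216, 61/216), radius 1/540
b1: after 3 affine steps, its disk has center (113/216, 5/18), radius 1/864
b5: after 3 affine steps, its disk has center (79/180, 101/360), radius 1/810
b4: after 3 affine steps, its disk has center (161/360, 101/360), radius 1/1080
b2: after 2 affine steps, its disk has center (17/36, 11/36), radius 1/81


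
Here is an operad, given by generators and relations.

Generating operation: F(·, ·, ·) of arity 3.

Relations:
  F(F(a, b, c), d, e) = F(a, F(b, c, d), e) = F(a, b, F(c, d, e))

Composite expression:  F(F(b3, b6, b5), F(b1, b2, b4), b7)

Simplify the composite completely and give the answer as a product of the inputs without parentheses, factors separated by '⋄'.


Associativity of F dissolves the nesting; only the b-input order survives.
F(b3, b6, b5) flattens to b3 ⋄ b6 ⋄ b5
F(b1, b2, b4) flattens to b1 ⋄ b2 ⋄ b4
F(F(b3, b6, b5), F(b1, b2, b4), b7) flattens to b3 ⋄ b6 ⋄ b5 ⋄ b1 ⋄ b2 ⋄ b4 ⋄ b7

b3 ⋄ b6 ⋄ b5 ⋄ b1 ⋄ b2 ⋄ b4 ⋄ b7


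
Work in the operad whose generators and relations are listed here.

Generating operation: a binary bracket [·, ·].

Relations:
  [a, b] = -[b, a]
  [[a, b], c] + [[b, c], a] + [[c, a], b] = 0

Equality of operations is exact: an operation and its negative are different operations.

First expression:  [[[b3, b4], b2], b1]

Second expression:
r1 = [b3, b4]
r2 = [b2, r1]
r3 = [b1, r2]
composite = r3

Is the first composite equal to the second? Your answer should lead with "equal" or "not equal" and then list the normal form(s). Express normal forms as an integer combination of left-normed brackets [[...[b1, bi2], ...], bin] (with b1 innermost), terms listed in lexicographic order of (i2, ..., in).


Normal form of the first expression: [[[b1, b2], b3], b4] - [[[b1, b2], b4], b3] - [[[b1, b3], b4], b2] + [[[b1, b4], b3], b2]
Normal form of the second expression: [[[b1, b2], b3], b4] - [[[b1, b2], b4], b3] - [[[b1, b3], b4], b2] + [[[b1, b4], b3], b2]
The forms coincide; equal.

equal; the common form is [[[b1, b2], b3], b4] - [[[b1, b2], b4], b3] - [[[b1, b3], b4], b2] + [[[b1, b4], b3], b2]


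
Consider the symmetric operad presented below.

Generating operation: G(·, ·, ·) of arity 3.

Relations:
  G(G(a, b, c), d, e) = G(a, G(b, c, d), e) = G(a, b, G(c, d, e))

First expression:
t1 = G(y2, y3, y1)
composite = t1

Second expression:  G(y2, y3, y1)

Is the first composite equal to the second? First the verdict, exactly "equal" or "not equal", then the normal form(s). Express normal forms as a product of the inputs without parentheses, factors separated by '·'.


The first expression reduces to y2 · y3 · y1
The second expression reduces to y2 · y3 · y1
Same normal form: equal.

equal: each reduces to y2 · y3 · y1


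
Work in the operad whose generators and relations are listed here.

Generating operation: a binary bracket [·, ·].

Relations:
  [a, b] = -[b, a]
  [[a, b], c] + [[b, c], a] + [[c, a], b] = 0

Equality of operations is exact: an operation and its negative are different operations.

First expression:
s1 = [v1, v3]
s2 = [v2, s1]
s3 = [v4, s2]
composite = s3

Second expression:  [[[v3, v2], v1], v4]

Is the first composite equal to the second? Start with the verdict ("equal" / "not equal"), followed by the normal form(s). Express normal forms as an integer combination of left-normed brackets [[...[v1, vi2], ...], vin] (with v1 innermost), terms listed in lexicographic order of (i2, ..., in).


not equal — first [[[v1, v3], v2], v4], second [[[v1, v2], v3], v4] - [[[v1, v3], v2], v4]

In normal form, the first expression is [[[v1, v3], v2], v4]
In normal form, the second expression is [[[v1, v2], v3], v4] - [[[v1, v3], v2], v4]
No match — not equal.


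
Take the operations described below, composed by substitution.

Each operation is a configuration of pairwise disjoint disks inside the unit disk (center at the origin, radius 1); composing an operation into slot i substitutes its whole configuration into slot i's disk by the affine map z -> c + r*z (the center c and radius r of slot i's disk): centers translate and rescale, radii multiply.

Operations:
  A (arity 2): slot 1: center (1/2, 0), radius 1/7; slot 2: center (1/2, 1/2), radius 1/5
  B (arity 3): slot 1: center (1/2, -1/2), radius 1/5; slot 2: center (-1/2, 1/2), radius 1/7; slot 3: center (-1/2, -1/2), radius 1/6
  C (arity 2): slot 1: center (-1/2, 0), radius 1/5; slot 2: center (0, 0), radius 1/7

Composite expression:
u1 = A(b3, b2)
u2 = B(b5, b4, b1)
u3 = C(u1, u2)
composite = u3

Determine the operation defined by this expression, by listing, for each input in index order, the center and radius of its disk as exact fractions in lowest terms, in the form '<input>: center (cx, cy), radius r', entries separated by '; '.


Each b-disk chains the slot maps above it in C; radii multiply.
input b3: applying the 2 nested substitutions gives center (-2/5, 0), radius 1/35
input b2: applying the 2 nested substitutions gives center (-2/5, 1/10), radius 1/25
input b5: applying the 2 nested substitutions gives center (1/14, -1/14), radius 1/35
input b4: applying the 2 nested substitutions gives center (-1/14, 1/14), radius 1/49
input b1: applying the 2 nested substitutions gives center (-1/14, -1/14), radius 1/42

b1: center (-1/14, -1/14), radius 1/42; b2: center (-2/5, 1/10), radius 1/25; b3: center (-2/5, 0), radius 1/35; b4: center (-1/14, 1/14), radius 1/49; b5: center (1/14, -1/14), radius 1/35


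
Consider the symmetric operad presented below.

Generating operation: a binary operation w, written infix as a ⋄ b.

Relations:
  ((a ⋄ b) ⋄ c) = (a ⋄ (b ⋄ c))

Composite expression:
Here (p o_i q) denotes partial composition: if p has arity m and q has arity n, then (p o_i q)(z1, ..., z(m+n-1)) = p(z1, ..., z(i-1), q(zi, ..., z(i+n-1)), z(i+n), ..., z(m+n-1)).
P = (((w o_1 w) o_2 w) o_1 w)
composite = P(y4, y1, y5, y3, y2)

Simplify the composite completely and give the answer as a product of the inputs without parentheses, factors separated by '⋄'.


y4 ⋄ y1 ⋄ y5 ⋄ y3 ⋄ y2

Key point: w is associative — brackets drop, the y-order remains.
(y4 ⋄ y1) linearizes to y4 ⋄ y1
(y5 ⋄ y3) linearizes to y5 ⋄ y3
((y4 ⋄ y1) ⋄ (y5 ⋄ y3)) linearizes to y4 ⋄ y1 ⋄ y5 ⋄ y3
(((y4 ⋄ y1) ⋄ (y5 ⋄ y3)) ⋄ y2) linearizes to y4 ⋄ y1 ⋄ y5 ⋄ y3 ⋄ y2


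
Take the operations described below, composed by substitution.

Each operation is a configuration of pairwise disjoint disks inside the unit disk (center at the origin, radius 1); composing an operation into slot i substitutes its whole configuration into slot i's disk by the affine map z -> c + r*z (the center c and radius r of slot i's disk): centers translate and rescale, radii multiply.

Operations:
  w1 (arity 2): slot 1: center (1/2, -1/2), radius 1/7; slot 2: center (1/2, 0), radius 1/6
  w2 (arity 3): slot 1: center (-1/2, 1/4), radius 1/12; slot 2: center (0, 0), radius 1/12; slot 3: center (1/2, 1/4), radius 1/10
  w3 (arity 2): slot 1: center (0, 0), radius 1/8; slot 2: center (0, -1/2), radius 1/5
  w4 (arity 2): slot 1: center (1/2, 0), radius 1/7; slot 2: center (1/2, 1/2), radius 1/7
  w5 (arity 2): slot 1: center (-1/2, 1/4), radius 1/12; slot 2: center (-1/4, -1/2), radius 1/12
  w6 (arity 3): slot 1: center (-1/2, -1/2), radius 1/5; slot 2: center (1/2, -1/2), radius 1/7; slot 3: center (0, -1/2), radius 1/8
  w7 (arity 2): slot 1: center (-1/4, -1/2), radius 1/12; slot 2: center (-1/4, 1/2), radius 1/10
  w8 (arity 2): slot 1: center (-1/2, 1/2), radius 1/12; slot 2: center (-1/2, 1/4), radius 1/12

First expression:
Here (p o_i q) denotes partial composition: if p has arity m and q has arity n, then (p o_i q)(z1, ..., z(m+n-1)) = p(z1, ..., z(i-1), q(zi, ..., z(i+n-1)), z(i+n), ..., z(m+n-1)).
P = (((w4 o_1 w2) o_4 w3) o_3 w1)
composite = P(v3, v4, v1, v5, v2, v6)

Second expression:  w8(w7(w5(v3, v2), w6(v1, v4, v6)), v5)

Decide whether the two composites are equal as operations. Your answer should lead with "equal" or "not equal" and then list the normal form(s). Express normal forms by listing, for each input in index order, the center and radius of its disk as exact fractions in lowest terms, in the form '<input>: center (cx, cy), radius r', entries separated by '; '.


not equal; the first gives v1: center (81/140, 1/35), radius 1/490; v2: center (1/2, 1/2), radius 1/56; v3: center (3/7, 1/28), radius 1/84; v4: center (1/2, 0), radius 1/84; v5: center (81/140, 1/28), radius 1/420; v6: center (1/2, 3/7), radius 1/35 and the second v1: center (-21/40, 43/80), radius 1/600; v2: center (-301/576, 131/288), radius 1/1728; v3: center (-151/288, 265/576), radius 1/1728; v4: center (-31/60, 43/80), radius 1/840; v5: center (-1/2, 1/4), radius 1/12; v6: center (-25/48, 43/80), radius 1/960

The first expression, normalized: v1: center (81/140, 1/35), radius 1/490; v2: center (1/2, 1/2), radius 1/56; v3: center (3/7, 1/28), radius 1/84; v4: center (1/2, 0), radius 1/84; v5: center (81/140, 1/28), radius 1/420; v6: center (1/2, 3/7), radius 1/35
The second expression, normalized: v1: center (-21/40, 43/80), radius 1/600; v2: center (-301/576, 131/288), radius 1/1728; v3: center (-151/288, 265/576), radius 1/1728; v4: center (-31/60, 43/80), radius 1/840; v5: center (-1/2, 1/4), radius 1/12; v6: center (-25/48, 43/80), radius 1/960
Distinct normal forms: not equal.


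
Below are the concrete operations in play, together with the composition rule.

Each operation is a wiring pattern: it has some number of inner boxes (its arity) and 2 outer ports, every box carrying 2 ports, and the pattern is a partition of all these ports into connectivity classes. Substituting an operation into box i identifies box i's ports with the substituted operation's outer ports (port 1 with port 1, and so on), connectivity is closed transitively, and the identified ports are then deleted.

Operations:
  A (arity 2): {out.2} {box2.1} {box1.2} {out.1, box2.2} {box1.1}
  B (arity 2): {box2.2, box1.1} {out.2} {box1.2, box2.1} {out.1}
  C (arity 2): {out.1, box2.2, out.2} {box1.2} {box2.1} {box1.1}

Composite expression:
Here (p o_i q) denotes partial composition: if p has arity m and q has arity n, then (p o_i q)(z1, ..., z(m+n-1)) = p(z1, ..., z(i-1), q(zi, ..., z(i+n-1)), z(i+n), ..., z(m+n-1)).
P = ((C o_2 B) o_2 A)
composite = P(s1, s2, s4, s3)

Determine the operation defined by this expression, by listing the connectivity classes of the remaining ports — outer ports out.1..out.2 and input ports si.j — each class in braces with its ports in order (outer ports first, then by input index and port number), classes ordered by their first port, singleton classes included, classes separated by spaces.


After gluing at C, chains via deleted ports link the s-ports.
after A, the pattern on (s2, s4) reads {out.1, s4.2} {out.2} {s2.1} {s2.2} {s4.1} (out.j = its outer ports)
after B, the pattern on (s2, s4, s3) reads {out.1} {out.2} {s2.1} {s2.2} {s3.1} {s3.2, s4.2} {s4.1} (out.j = its outer ports)
after C, the pattern on (s1, s2, s4, s3) reads {out.1, out.2} {s1.1} {s1.2} {s2.1} {s2.2} {s3.1} {s3.2, s4.2} {s4.1} (out.j = its outer ports)

{out.1, out.2} {s1.1} {s1.2} {s2.1} {s2.2} {s3.1} {s3.2, s4.2} {s4.1}


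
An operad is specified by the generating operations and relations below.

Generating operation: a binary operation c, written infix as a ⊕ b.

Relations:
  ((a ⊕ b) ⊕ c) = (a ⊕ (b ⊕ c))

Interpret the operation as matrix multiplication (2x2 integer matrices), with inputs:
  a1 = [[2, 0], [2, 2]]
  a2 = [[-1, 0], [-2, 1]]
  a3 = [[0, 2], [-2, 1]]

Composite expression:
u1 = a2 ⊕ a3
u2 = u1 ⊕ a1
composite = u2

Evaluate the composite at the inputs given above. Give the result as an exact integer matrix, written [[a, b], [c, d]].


[[-4, -4], [-10, -6]]

(a2 ⊕ a3) = [[0, -2], [-2, -3]]
((a2 ⊕ a3) ⊕ a1) = [[-4, -4], [-10, -6]]


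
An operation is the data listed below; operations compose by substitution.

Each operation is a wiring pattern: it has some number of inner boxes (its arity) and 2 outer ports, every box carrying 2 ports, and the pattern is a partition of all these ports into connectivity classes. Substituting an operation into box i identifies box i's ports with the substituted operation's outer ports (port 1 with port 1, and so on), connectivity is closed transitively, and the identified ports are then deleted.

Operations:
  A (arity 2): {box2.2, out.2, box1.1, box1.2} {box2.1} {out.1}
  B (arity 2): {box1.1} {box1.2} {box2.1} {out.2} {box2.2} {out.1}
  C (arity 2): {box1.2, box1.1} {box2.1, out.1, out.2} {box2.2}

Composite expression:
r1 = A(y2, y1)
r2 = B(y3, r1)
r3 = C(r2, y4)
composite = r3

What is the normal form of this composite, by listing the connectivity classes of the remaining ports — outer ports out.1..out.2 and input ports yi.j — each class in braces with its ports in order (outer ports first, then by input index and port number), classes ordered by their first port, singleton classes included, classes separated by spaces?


{out.1, out.2, y4.1} {y1.1} {y1.2, y2.1, y2.2} {y3.1} {y3.2} {y4.2}

Substituting into C glues patterns; closure does the rest.
the subtree at A composes to {out.1} {out.2, y1.2, y2.1, y2.2} {y1.1} on (y2, y1); out.j = own outer ports
the subtree at B composes to {out.1} {out.2} {y1.1} {y1.2, y2.1, y2.2} {y3.1} {y3.2} on (y3, y2, y1); out.j = own outer ports
the subtree at C composes to {out.1, out.2, y4.1} {y1.1} {y1.2, y2.1, y2.2} {y3.1} {y3.2} {y4.2} on (y3, y2, y1, y4); out.j = own outer ports


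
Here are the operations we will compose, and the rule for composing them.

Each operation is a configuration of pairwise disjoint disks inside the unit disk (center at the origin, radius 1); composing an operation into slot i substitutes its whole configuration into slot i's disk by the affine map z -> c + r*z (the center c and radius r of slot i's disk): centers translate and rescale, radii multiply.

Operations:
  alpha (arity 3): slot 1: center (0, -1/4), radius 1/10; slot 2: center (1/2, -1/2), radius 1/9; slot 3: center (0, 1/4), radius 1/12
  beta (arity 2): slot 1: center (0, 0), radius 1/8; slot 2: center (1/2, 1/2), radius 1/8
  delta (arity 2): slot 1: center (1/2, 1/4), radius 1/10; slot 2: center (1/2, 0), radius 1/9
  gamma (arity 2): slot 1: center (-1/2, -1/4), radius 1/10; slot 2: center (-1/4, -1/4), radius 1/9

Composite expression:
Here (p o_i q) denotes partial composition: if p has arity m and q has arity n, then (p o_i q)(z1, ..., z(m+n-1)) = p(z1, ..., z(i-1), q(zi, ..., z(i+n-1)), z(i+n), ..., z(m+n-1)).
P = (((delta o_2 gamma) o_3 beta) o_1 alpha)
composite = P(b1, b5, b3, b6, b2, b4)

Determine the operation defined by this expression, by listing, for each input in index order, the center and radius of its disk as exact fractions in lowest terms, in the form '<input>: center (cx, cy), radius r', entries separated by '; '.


Each b-disk chains the slot maps above it in delta; radii multiply.
input b1: applying the 2 nested substitutions gives center (1/2, 9/40), radius 1/100
input b5: applying the 2 nested substitutions gives center (11/20, 1/5), radius 1/90
input b3: applying the 2 nested substitutions gives center (1/2, 11/40), radius 1/120
input b6: applying the 2 nested substitutions gives center (4/9, -1/36), radius 1/90
input b2: applying the 3 nested substitutions gives center (17/36, -1/36), radius 1/648
input b4: applying the 3 nested substitutions gives center (155/324, -7/324), radius 1/648

b1: center (1/2, 9/40), radius 1/100; b2: center (17/36, -1/36), radius 1/648; b3: center (1/2, 11/40), radius 1/120; b4: center (155/324, -7/324), radius 1/648; b5: center (11/20, 1/5), radius 1/90; b6: center (4/9, -1/36), radius 1/90


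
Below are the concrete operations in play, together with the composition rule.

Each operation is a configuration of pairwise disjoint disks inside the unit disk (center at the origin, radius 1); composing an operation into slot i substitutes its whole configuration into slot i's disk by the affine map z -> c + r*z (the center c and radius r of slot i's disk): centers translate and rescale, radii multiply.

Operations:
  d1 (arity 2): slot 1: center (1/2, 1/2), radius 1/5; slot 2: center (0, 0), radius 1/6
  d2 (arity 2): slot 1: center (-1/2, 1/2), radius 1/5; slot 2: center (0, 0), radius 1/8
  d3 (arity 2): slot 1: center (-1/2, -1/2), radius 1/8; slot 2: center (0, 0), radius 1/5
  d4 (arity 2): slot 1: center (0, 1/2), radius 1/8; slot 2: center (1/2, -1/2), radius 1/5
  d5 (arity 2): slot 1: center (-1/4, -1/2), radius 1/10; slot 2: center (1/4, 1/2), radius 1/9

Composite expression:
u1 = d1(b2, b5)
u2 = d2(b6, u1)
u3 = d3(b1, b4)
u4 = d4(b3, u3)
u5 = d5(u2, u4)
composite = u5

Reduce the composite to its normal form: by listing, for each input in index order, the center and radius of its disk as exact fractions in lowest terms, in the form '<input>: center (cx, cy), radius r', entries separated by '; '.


b1: center (53/180, 13/30), radius 1/360; b2: center (-39/160, -79/160), radius 1/400; b3: center (1/4, 5/9), radius 1/72; b4: center (11/36, 4/9), radius 1/225; b5: center (-1/4, -1/2), radius 1/480; b6: center (-3/10, -9/20), radius 1/50

Only the slot chain above each b matters under d5; compose those maps.
b6: after 2 affine steps, its disk has center (-3/10, -9/20), radius 1/50
b2: after 3 affine steps, its disk has center (-39/160, -79/160), radius 1/400
b5: after 3 affine steps, its disk has center (-1/4, -1/2), radius 1/480
b3: after 2 affine steps, its disk has center (1/4, 5/9), radius 1/72
b1: after 3 affine steps, its disk has center (53/180, 13/30), radius 1/360
b4: after 3 affine steps, its disk has center (11/36, 4/9), radius 1/225


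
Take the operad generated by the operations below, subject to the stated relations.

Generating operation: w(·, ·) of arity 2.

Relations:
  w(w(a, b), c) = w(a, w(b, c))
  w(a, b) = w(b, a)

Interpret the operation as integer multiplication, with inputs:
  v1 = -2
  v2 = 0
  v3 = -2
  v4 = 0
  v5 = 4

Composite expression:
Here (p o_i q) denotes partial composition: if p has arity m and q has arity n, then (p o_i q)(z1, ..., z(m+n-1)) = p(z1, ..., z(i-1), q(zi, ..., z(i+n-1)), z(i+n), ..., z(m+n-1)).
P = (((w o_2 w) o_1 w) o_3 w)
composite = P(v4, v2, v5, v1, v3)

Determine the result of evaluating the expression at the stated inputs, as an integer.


0


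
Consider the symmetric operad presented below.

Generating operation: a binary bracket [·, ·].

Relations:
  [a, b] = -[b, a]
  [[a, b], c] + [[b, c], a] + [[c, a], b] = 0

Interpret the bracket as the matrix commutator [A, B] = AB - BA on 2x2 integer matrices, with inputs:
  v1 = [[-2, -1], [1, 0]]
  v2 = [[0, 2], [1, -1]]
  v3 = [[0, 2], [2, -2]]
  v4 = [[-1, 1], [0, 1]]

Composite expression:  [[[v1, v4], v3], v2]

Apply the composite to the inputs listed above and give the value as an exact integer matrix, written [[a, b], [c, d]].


[v1, v4] = [[-1, -4], [-2, 1]]
[[v1, v4], v3] = [[-4, 4], [0, 4]]
[[[v1, v4], v3], v2] = [[4, -20], [8, -4]]

[[4, -20], [8, -4]]


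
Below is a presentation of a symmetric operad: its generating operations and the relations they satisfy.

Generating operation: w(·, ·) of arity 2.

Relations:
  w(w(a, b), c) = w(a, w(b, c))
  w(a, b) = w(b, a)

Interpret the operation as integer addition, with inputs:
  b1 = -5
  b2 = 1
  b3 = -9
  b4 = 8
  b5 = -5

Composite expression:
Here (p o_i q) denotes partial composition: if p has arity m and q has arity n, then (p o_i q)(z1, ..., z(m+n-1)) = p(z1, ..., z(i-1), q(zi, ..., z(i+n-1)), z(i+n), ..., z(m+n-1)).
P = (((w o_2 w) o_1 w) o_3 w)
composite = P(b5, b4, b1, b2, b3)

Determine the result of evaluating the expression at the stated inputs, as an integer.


-10

w(b5, b4) = 3
w(b1, b2) = -4
w(w(b1, b2), b3) = -13
w(w(b5, b4), w(w(b1, b2), b3)) = -10


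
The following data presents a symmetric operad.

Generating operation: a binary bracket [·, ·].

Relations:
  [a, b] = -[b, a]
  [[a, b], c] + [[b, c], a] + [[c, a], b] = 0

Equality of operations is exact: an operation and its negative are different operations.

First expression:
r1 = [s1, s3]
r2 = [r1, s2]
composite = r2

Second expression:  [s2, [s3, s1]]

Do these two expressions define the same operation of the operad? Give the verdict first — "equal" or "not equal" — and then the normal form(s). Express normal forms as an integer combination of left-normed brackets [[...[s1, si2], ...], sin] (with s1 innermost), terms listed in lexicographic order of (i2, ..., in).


Reducing the first expression gives [[s1, s3], s2]
Reducing the second expression gives [[s1, s3], s2]
Same normal form: equal.

equal; the common form is [[s1, s3], s2]


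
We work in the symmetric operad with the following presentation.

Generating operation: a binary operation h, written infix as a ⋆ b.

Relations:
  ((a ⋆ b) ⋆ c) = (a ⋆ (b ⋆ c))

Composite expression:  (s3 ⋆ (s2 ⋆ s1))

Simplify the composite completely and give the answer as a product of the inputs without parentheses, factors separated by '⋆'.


Key point: h is associative — brackets drop, the s-order remains.
(s2 ⋆ s1) collapses to s2 ⋆ s1
(s3 ⋆ (s2 ⋆ s1)) collapses to s3 ⋆ s2 ⋆ s1

s3 ⋆ s2 ⋆ s1


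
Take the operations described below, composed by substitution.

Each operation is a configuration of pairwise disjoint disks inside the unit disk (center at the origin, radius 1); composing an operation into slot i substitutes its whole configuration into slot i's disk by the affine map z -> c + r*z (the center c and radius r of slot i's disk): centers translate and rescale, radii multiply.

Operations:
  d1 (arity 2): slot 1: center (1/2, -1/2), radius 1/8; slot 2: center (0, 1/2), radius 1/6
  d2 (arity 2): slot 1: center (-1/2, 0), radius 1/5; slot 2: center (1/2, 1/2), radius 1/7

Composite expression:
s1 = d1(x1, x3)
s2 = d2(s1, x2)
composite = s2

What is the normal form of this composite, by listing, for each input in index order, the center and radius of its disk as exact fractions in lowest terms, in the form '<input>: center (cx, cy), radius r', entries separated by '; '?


x1: center (-2/5, -1/10), radius 1/40; x2: center (1/2, 1/2), radius 1/7; x3: center (-1/2, 1/10), radius 1/30

Only the slot chain above each x matters under d2; compose those maps.
input x1: applying the 2 nested substitutions gives center (-2/5, -1/10), radius 1/40
input x3: applying the 2 nested substitutions gives center (-1/2, 1/10), radius 1/30
input x2: applying the 1 nested substitution gives center (1/2, 1/2), radius 1/7


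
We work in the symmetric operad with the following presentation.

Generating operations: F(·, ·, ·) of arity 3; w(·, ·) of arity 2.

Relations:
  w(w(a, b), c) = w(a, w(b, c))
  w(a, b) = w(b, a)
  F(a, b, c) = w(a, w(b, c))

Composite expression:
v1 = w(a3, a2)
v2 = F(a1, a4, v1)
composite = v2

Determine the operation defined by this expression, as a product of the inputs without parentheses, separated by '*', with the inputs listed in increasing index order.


a1 * a2 * a3 * a4


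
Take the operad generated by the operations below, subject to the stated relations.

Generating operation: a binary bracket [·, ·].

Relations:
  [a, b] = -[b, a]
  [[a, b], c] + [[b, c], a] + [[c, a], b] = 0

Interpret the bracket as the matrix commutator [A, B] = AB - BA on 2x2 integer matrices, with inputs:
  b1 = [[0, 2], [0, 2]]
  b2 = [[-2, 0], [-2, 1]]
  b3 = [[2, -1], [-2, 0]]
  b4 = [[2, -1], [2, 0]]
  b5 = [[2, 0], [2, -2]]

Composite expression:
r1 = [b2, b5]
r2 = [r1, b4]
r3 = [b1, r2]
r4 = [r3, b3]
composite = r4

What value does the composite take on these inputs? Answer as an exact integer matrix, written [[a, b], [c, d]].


[[-24, 0], [-48, 24]]


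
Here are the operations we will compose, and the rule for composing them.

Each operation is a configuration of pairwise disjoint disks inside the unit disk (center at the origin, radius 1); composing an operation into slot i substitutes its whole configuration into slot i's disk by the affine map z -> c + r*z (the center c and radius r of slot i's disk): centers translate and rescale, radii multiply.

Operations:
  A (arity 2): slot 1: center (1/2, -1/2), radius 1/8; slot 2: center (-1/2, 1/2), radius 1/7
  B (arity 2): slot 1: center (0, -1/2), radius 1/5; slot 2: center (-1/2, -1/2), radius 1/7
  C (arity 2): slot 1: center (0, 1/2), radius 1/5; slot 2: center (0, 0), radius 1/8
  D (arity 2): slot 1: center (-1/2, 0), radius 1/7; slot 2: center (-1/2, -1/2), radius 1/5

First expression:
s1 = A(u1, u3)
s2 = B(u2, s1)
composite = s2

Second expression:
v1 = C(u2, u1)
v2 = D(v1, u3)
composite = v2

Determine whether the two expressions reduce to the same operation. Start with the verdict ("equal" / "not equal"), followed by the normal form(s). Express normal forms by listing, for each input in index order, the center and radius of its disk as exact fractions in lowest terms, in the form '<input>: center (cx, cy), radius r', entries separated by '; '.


not equal; first: u1: center (-3/7, -4/7), radius 1/56; u2: center (0, -1/2), radius 1/5; u3: center (-4/7, -3/7), radius 1/49; second: u1: center (-1/2, 0), radius 1/56; u2: center (-1/2, 1/14), radius 1/35; u3: center (-1/2, -1/2), radius 1/5


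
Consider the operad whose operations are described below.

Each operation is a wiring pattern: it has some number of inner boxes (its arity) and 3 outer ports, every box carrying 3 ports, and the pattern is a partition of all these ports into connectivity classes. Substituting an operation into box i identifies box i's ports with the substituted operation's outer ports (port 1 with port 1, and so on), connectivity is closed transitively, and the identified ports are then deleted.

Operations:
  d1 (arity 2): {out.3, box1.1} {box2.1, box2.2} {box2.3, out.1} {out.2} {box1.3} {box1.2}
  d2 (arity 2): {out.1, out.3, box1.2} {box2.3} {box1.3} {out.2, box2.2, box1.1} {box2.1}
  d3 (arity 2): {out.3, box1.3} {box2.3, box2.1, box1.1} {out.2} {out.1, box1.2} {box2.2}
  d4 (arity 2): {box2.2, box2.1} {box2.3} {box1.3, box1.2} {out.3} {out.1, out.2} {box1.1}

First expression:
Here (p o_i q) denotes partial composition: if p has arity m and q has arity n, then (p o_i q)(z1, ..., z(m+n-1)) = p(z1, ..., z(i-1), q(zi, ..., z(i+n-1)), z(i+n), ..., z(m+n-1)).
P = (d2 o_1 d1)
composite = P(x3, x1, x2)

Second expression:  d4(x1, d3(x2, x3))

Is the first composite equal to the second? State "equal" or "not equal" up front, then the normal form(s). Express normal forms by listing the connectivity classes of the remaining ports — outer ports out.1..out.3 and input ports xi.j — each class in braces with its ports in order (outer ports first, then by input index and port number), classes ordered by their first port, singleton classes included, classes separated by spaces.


not equal: they reduce to {out.1, out.3} {out.2, x1.3, x2.2} {x1.1, x1.2} {x2.1} {x2.3} {x3.1} {x3.2} {x3.3} and {out.1, out.2} {out.3} {x1.1} {x1.2, x1.3} {x2.1, x3.1, x3.3} {x2.2} {x2.3} {x3.2}

The first expression, normalized: {out.1, out.3} {out.2, x1.3, x2.2} {x1.1, x1.2} {x2.1} {x2.3} {x3.1} {x3.2} {x3.3}
The second expression, normalized: {out.1, out.2} {out.3} {x1.1} {x1.2, x1.3} {x2.1, x3.1, x3.3} {x2.2} {x2.3} {x3.2}
The normal forms differ: not equal.


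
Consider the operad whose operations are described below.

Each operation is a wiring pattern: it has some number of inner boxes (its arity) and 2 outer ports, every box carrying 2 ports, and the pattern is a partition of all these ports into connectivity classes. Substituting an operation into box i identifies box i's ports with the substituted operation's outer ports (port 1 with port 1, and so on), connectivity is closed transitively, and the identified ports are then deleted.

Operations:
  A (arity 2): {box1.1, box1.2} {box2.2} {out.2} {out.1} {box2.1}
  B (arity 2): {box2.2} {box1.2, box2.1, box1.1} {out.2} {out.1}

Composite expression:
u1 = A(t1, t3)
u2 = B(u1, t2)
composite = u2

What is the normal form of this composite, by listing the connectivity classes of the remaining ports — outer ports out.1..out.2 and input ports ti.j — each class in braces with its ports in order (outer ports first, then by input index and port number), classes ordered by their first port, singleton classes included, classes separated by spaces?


{out.1} {out.2} {t1.1, t1.2} {t2.1} {t2.2} {t3.1} {t3.2}

Treat the ports identified at B as solder joints: merge, then drop.
stage A: inputs (t1, t3), connectivity {out.1} {out.2} {t1.1, t1.2} {t3.1} {t3.2}, out.j its boundary
stage B: inputs (t1, t3, t2), connectivity {out.1} {out.2} {t1.1, t1.2} {t2.1} {t2.2} {t3.1} {t3.2}, out.j its boundary


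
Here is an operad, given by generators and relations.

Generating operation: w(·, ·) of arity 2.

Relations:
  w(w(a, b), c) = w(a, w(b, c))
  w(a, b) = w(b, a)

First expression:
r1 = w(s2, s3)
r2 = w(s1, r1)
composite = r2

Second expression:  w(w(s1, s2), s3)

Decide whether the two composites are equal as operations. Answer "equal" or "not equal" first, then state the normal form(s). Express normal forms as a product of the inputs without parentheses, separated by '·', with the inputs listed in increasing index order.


equal: each reduces to s1 · s2 · s3


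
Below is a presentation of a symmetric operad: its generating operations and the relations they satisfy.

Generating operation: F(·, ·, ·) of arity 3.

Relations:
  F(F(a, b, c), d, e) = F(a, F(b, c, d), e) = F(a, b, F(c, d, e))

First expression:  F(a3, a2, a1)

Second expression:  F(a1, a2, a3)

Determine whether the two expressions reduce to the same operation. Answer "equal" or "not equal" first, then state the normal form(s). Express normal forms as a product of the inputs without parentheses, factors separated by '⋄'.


not equal; the first gives a3 ⋄ a2 ⋄ a1 and the second a1 ⋄ a2 ⋄ a3

Normal form of the first expression: a3 ⋄ a2 ⋄ a1
Normal form of the second expression: a1 ⋄ a2 ⋄ a3
No match — not equal.


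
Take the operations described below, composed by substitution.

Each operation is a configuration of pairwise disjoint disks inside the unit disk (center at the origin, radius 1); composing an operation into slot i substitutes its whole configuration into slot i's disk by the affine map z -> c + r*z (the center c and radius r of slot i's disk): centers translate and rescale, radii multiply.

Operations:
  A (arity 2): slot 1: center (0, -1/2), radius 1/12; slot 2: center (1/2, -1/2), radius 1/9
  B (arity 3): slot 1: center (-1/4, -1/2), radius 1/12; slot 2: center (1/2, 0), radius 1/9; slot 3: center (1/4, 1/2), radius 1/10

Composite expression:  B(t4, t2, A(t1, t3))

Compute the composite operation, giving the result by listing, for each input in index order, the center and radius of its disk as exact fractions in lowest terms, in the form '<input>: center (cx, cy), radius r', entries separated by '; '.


Each t-disk chains the slot maps above it in B; radii multiply.
input t4: composing its 1 substitution step yields center (-1/4, -1/2), radius 1/12
input t2: composing its 1 substitution step yields center (1/2, 0), radius 1/9
input t1: composing its 2 substitution steps yields center (1/4, 9/20), radius 1/120
input t3: composing its 2 substitution steps yields center (3/10, 9/20), radius 1/90

t1: center (1/4, 9/20), radius 1/120; t2: center (1/2, 0), radius 1/9; t3: center (3/10, 9/20), radius 1/90; t4: center (-1/4, -1/2), radius 1/12
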